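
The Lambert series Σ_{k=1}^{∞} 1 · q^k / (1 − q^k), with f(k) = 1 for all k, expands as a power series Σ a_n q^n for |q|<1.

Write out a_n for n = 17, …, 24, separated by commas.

q^17  k|17↦f(k): 1:1 17:1  a_17=2
[q^18] f(18)=1,f(9)=1,f(6)=1,f(3)=1,f(2)=1,f(1)=1 ⇒ 6
q^19  k|19↦f(k): 19:1 1:1  a_19=2
q^20  k|20↦f(k): 20:1 10:1 5:1 4:1 2:1 1:1  a_20=6
[q^21] f(21)=1,f(7)=1,f(3)=1,f(1)=1 ⇒ 4
n=22: 1·22 2·11 11·2 22·1  f→[1+1+1+1]=4
[q^23] f(1)=1,f(23)=1 ⇒ 2
q^24  k|24↦f(k): 24:1 12:1 8:1 6:1 4:1 3:1 2:1 1:1  a_24=8

2, 6, 2, 6, 4, 4, 2, 8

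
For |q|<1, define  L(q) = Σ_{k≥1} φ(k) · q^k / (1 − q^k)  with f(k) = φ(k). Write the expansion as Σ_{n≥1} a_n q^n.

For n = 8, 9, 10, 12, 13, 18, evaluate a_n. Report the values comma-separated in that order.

q^8  k|8↦φ(k): 1:1 2:1 4:2 8:4  a_8=8
d|9:{9,3,1}  Σφ=6+2+1=9
d|10:{1,2,5,10}  Σφ=1+1+4+4=10
[q^12] φ(1)=1,φ(2)=1,φ(3)=2,φ(4)=2,φ(6)=2,φ(12)=4 ⇒ 12
n=13: 1·13 13·1  φ→[1+12]=13
n=18: 18·1 9·2 6·3 3·6 2·9 1·18  φ→[6+6+2+2+1+1]=18

8, 9, 10, 12, 13, 18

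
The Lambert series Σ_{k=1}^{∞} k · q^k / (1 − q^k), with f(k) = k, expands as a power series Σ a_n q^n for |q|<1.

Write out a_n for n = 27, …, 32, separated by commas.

40, 56, 30, 72, 32, 63

n=27: 1·27 3·9 9·3 27·1  f→[1+3+9+27]=40
q^28  k|28↦f(k): 1:1 2:2 4:4 7:7 14:14 28:28  a_28=56
[q^29] f(1)=1,f(29)=29 ⇒ 30
n=30: 1·30 2·15 3·10 5·6 6·5 10·3 15·2 30·1  f→[1+2+3+5+6+10+15+30]=72
n=31: 1·31 31·1  f→[1+31]=32
n=32: 32·1 16·2 8·4 4·8 2·16 1·32  f→[32+16+8+4+2+1]=63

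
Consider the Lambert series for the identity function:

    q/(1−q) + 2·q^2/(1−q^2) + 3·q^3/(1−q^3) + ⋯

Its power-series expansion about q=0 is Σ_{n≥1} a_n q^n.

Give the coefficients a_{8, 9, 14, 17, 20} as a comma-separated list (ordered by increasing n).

d|8:{8,4,2,1}  Σf=8+4+2+1=15
d|9:{9,3,1}  Σf=9+3+1=13
d|14:{14,7,2,1}  Σf=14+7+2+1=24
d|17:{1,17}  Σf=1+17=18
[q^20] f(20)=20,f(10)=10,f(5)=5,f(4)=4,f(2)=2,f(1)=1 ⇒ 42

15, 13, 24, 18, 42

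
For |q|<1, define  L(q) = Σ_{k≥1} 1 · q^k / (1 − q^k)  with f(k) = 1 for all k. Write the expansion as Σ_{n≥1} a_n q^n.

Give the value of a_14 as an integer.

n=14: 1·14 2·7 7·2 14·1  f→[1+1+1+1]=4

a_14 = 4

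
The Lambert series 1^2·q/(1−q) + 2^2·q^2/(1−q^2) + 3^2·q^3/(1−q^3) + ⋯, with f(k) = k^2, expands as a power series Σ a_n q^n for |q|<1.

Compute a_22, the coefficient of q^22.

q^22  k|22↦f(k): 1:1 2:4 11:121 22:484  a_22=610

a_22 = 610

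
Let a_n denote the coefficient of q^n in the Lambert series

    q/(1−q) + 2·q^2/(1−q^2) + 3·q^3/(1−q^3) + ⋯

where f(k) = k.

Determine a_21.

a_21 = 32

q^21  k|21↦f(k): 1:1 3:3 7:7 21:21  a_21=32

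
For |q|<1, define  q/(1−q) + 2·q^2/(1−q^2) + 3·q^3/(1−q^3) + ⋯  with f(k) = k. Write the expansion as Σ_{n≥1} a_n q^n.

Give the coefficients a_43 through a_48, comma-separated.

q^43  k|43↦f(k): 43:43 1:1  a_43=44
d|44:{1,2,4,11,22,44}  Σf=1+2+4+11+22+44=84
[q^45] f(45)=45,f(15)=15,f(9)=9,f(5)=5,f(3)=3,f(1)=1 ⇒ 78
d|46:{46,23,2,1}  Σf=46+23+2+1=72
n=47: 1·47 47·1  f→[1+47]=48
q^48  k|48↦f(k): 1:1 2:2 3:3 4:4 6:6 8:8 12:12 16:16 24:24 48:48  a_48=124

44, 84, 78, 72, 48, 124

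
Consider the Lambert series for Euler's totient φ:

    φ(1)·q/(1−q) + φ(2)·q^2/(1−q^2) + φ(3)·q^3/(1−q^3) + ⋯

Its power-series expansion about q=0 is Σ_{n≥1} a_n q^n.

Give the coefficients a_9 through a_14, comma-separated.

q^9  k|9↦φ(k): 1:1 3:2 9:6  a_9=9
[q^10] φ(1)=1,φ(2)=1,φ(5)=4,φ(10)=4 ⇒ 10
q^11  k|11↦φ(k): 11:10 1:1  a_11=11
d|12:{12,6,4,3,2,1}  Σφ=4+2+2+2+1+1=12
d|13:{1,13}  Σφ=1+12=13
d|14:{1,2,7,14}  Σφ=1+1+6+6=14

9, 10, 11, 12, 13, 14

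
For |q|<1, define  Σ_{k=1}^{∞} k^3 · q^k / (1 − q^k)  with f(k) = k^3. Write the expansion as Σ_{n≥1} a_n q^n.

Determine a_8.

a_8 = 585

q^8  k|8↦f(k): 8:512 4:64 2:8 1:1  a_8=585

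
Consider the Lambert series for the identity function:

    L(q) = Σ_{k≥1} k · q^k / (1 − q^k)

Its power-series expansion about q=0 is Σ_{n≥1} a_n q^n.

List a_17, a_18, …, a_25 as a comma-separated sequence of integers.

18, 39, 20, 42, 32, 36, 24, 60, 31

q^17  k|17↦f(k): 17:17 1:1  a_17=18
q^18  k|18↦f(k): 1:1 2:2 3:3 6:6 9:9 18:18  a_18=39
[q^19] f(1)=1,f(19)=19 ⇒ 20
d|20:{1,2,4,5,10,20}  Σf=1+2+4+5+10+20=42
q^21  k|21↦f(k): 21:21 7:7 3:3 1:1  a_21=32
[q^22] f(22)=22,f(11)=11,f(2)=2,f(1)=1 ⇒ 36
[q^23] f(23)=23,f(1)=1 ⇒ 24
q^24  k|24↦f(k): 1:1 2:2 3:3 4:4 6:6 8:8 12:12 24:24  a_24=60
q^25  k|25↦f(k): 25:25 5:5 1:1  a_25=31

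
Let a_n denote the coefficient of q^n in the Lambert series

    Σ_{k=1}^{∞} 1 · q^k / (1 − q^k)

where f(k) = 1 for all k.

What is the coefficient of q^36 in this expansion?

a_36 = 9

[q^36] f(1)=1,f(2)=1,f(3)=1,f(4)=1,f(6)=1,f(9)=1,f(12)=1,f(18)=1,f(36)=1 ⇒ 9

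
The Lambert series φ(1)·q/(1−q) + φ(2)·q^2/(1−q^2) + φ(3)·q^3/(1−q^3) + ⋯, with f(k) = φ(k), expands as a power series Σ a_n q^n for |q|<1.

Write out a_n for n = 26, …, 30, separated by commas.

q^26  k|26↦φ(k): 1:1 2:1 13:12 26:12  a_26=26
[q^27] φ(27)=18,φ(9)=6,φ(3)=2,φ(1)=1 ⇒ 27
q^28  k|28↦φ(k): 1:1 2:1 4:2 7:6 14:6 28:12  a_28=28
n=29: 1·29 29·1  φ→[1+28]=29
q^30  k|30↦φ(k): 30:8 15:8 10:4 6:2 5:4 3:2 2:1 1:1  a_30=30

26, 27, 28, 29, 30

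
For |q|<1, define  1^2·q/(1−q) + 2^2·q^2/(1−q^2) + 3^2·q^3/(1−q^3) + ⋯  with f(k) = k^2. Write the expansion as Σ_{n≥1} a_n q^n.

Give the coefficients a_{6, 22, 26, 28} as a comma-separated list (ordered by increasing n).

50, 610, 850, 1050

[q^6] f(6)=36,f(3)=9,f(2)=4,f(1)=1 ⇒ 50
n=22: 1·22 2·11 11·2 22·1  f→[1+4+121+484]=610
[q^26] f(1)=1,f(2)=4,f(13)=169,f(26)=676 ⇒ 850
n=28: 1·28 2·14 4·7 7·4 14·2 28·1  f→[1+4+16+49+196+784]=1050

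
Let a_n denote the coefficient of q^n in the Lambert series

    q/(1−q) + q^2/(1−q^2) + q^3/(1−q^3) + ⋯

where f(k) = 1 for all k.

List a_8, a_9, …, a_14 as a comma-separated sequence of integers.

q^8  k|8↦f(k): 1:1 2:1 4:1 8:1  a_8=4
q^9  k|9↦f(k): 9:1 3:1 1:1  a_9=3
[q^10] f(1)=1,f(2)=1,f(5)=1,f(10)=1 ⇒ 4
[q^11] f(1)=1,f(11)=1 ⇒ 2
d|12:{12,6,4,3,2,1}  Σf=1+1+1+1+1+1=6
q^13  k|13↦f(k): 1:1 13:1  a_13=2
q^14  k|14↦f(k): 1:1 2:1 7:1 14:1  a_14=4

4, 3, 4, 2, 6, 2, 4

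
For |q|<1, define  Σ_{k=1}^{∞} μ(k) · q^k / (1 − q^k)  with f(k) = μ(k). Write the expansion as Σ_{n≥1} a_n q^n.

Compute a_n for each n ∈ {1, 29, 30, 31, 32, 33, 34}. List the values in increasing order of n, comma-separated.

1, 0, 0, 0, 0, 0, 0

d|1:{1}  Σμ=1=1
[q^29] μ(29)=-1,μ(1)=1 ⇒ 0
n=30: 1·30 2·15 3·10 5·6 6·5 10·3 15·2 30·1  μ→[1+(-1)+(-1)+(-1)+1+1+1+(-1)]=0
n=31: 1·31 31·1  μ→[1+(-1)]=0
n=32: 1·32 2·16 4·8 8·4 16·2 32·1  μ→[1+(-1)+0+0+0+0]=0
d|33:{33,11,3,1}  Σμ=1+(-1)+(-1)+1=0
d|34:{1,2,17,34}  Σμ=1+(-1)+(-1)+1=0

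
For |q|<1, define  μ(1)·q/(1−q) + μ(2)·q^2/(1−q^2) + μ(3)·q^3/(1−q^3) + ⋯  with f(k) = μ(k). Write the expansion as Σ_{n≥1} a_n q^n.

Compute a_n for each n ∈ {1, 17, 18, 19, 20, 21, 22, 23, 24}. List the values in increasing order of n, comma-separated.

1, 0, 0, 0, 0, 0, 0, 0, 0

n=1: 1·1  μ→[1]=1
[q^17] μ(17)=-1,μ(1)=1 ⇒ 0
d|18:{18,9,6,3,2,1}  Σμ=0+0+1+(-1)+(-1)+1=0
d|19:{1,19}  Σμ=1+(-1)=0
[q^20] μ(20)=0,μ(10)=1,μ(5)=-1,μ(4)=0,μ(2)=-1,μ(1)=1 ⇒ 0
[q^21] μ(1)=1,μ(3)=-1,μ(7)=-1,μ(21)=1 ⇒ 0
q^22  k|22↦μ(k): 1:1 2:-1 11:-1 22:1  a_22=0
d|23:{23,1}  Σμ=(-1)+1=0
n=24: 1·24 2·12 3·8 4·6 6·4 8·3 12·2 24·1  μ→[1+(-1)+(-1)+0+1+0+0+0]=0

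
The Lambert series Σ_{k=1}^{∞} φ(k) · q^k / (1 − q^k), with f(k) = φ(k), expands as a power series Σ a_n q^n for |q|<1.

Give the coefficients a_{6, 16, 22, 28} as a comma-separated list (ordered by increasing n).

[q^6] φ(1)=1,φ(2)=1,φ(3)=2,φ(6)=2 ⇒ 6
q^16  k|16↦φ(k): 1:1 2:1 4:2 8:4 16:8  a_16=16
q^22  k|22↦φ(k): 1:1 2:1 11:10 22:10  a_22=22
q^28  k|28↦φ(k): 28:12 14:6 7:6 4:2 2:1 1:1  a_28=28

6, 16, 22, 28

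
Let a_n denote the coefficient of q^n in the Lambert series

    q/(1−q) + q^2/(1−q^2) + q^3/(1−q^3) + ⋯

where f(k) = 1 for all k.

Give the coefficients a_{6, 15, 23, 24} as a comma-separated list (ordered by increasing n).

4, 4, 2, 8

[q^6] f(6)=1,f(3)=1,f(2)=1,f(1)=1 ⇒ 4
n=15: 1·15 3·5 5·3 15·1  f→[1+1+1+1]=4
q^23  k|23↦f(k): 23:1 1:1  a_23=2
q^24  k|24↦f(k): 1:1 2:1 3:1 4:1 6:1 8:1 12:1 24:1  a_24=8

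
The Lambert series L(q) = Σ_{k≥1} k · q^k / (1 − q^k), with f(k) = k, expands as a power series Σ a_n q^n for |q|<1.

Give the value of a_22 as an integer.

[q^22] f(1)=1,f(2)=2,f(11)=11,f(22)=22 ⇒ 36

a_22 = 36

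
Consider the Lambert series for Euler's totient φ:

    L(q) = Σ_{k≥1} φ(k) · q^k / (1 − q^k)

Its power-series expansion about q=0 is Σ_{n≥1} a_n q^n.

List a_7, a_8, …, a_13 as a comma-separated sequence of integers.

[q^7] φ(7)=6,φ(1)=1 ⇒ 7
d|8:{8,4,2,1}  Σφ=4+2+1+1=8
q^9  k|9↦φ(k): 1:1 3:2 9:6  a_9=9
n=10: 10·1 5·2 2·5 1·10  φ→[4+4+1+1]=10
q^11  k|11↦φ(k): 11:10 1:1  a_11=11
d|12:{12,6,4,3,2,1}  Σφ=4+2+2+2+1+1=12
q^13  k|13↦φ(k): 13:12 1:1  a_13=13

7, 8, 9, 10, 11, 12, 13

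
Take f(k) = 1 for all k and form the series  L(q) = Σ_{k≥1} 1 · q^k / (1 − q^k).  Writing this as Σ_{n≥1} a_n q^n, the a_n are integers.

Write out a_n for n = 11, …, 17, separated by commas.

2, 6, 2, 4, 4, 5, 2

[q^11] f(11)=1,f(1)=1 ⇒ 2
[q^12] f(12)=1,f(6)=1,f(4)=1,f(3)=1,f(2)=1,f(1)=1 ⇒ 6
[q^13] f(1)=1,f(13)=1 ⇒ 2
[q^14] f(14)=1,f(7)=1,f(2)=1,f(1)=1 ⇒ 4
n=15: 15·1 5·3 3·5 1·15  f→[1+1+1+1]=4
n=16: 16·1 8·2 4·4 2·8 1·16  f→[1+1+1+1+1]=5
d|17:{17,1}  Σf=1+1=2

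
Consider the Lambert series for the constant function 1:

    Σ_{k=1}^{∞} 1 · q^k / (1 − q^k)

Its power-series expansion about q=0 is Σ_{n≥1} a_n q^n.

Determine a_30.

[q^30] f(1)=1,f(2)=1,f(3)=1,f(5)=1,f(6)=1,f(10)=1,f(15)=1,f(30)=1 ⇒ 8

a_30 = 8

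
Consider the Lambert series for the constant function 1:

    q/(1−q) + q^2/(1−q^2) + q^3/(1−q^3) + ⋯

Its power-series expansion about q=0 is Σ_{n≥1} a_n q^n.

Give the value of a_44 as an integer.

a_44 = 6

n=44: 44·1 22·2 11·4 4·11 2·22 1·44  f→[1+1+1+1+1+1]=6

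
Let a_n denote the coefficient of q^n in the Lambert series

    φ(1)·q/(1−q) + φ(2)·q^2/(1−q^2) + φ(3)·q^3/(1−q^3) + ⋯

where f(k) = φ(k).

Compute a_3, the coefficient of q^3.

n=3: 3·1 1·3  φ→[2+1]=3

a_3 = 3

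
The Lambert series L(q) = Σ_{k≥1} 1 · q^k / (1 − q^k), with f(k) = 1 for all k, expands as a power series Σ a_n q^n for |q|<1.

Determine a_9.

a_9 = 3

[q^9] f(1)=1,f(3)=1,f(9)=1 ⇒ 3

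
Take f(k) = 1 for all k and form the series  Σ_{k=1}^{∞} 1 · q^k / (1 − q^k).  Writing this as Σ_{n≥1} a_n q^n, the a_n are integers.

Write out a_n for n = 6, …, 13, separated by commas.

4, 2, 4, 3, 4, 2, 6, 2

q^6  k|6↦f(k): 1:1 2:1 3:1 6:1  a_6=4
q^7  k|7↦f(k): 1:1 7:1  a_7=2
n=8: 8·1 4·2 2·4 1·8  f→[1+1+1+1]=4
n=9: 9·1 3·3 1·9  f→[1+1+1]=3
[q^10] f(10)=1,f(5)=1,f(2)=1,f(1)=1 ⇒ 4
n=11: 11·1 1·11  f→[1+1]=2
[q^12] f(1)=1,f(2)=1,f(3)=1,f(4)=1,f(6)=1,f(12)=1 ⇒ 6
d|13:{1,13}  Σf=1+1=2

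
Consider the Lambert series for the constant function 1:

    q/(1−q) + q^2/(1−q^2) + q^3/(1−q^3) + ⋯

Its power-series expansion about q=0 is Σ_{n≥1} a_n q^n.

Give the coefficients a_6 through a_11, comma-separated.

4, 2, 4, 3, 4, 2

d|6:{6,3,2,1}  Σf=1+1+1+1=4
[q^7] f(1)=1,f(7)=1 ⇒ 2
d|8:{8,4,2,1}  Σf=1+1+1+1=4
d|9:{1,3,9}  Σf=1+1+1=3
[q^10] f(10)=1,f(5)=1,f(2)=1,f(1)=1 ⇒ 4
q^11  k|11↦f(k): 1:1 11:1  a_11=2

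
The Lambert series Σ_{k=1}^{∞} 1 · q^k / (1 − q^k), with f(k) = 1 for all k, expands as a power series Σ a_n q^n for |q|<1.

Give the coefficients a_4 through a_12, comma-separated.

3, 2, 4, 2, 4, 3, 4, 2, 6

n=4: 4·1 2·2 1·4  f→[1+1+1]=3
q^5  k|5↦f(k): 5:1 1:1  a_5=2
d|6:{6,3,2,1}  Σf=1+1+1+1=4
[q^7] f(1)=1,f(7)=1 ⇒ 2
d|8:{8,4,2,1}  Σf=1+1+1+1=4
n=9: 1·9 3·3 9·1  f→[1+1+1]=3
n=10: 1·10 2·5 5·2 10·1  f→[1+1+1+1]=4
q^11  k|11↦f(k): 11:1 1:1  a_11=2
n=12: 1·12 2·6 3·4 4·3 6·2 12·1  f→[1+1+1+1+1+1]=6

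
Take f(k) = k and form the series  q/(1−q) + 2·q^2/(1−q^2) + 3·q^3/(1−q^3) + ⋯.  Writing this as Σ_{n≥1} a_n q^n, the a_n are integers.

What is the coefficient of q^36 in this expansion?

[q^36] f(36)=36,f(18)=18,f(12)=12,f(9)=9,f(6)=6,f(4)=4,f(3)=3,f(2)=2,f(1)=1 ⇒ 91

a_36 = 91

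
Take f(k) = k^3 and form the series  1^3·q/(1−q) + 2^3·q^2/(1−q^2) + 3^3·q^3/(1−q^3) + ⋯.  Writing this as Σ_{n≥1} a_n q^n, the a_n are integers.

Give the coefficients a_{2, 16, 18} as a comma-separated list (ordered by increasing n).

9, 4681, 6813

d|2:{1,2}  Σf=1+8=9
q^16  k|16↦f(k): 16:4096 8:512 4:64 2:8 1:1  a_16=4681
q^18  k|18↦f(k): 18:5832 9:729 6:216 3:27 2:8 1:1  a_18=6813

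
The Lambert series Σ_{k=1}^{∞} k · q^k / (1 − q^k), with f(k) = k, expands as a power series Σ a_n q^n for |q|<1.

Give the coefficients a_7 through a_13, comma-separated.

q^7  k|7↦f(k): 1:1 7:7  a_7=8
q^8  k|8↦f(k): 1:1 2:2 4:4 8:8  a_8=15
n=9: 9·1 3·3 1·9  f→[9+3+1]=13
q^10  k|10↦f(k): 10:10 5:5 2:2 1:1  a_10=18
n=11: 1·11 11·1  f→[1+11]=12
q^12  k|12↦f(k): 12:12 6:6 4:4 3:3 2:2 1:1  a_12=28
[q^13] f(1)=1,f(13)=13 ⇒ 14

8, 15, 13, 18, 12, 28, 14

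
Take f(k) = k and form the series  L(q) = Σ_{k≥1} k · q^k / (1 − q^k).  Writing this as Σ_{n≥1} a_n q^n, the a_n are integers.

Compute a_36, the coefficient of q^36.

a_36 = 91

d|36:{1,2,3,4,6,9,12,18,36}  Σf=1+2+3+4+6+9+12+18+36=91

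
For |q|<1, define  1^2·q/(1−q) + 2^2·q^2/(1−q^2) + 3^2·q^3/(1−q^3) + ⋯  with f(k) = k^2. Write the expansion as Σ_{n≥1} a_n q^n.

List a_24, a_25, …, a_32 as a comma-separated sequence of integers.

n=24: 1·24 2·12 3·8 4·6 6·4 8·3 12·2 24·1  f→[1+4+9+16+36+64+144+576]=850
[q^25] f(25)=625,f(5)=25,f(1)=1 ⇒ 651
[q^26] f(1)=1,f(2)=4,f(13)=169,f(26)=676 ⇒ 850
n=27: 1·27 3·9 9·3 27·1  f→[1+9+81+729]=820
q^28  k|28↦f(k): 1:1 2:4 4:16 7:49 14:196 28:784  a_28=1050
[q^29] f(1)=1,f(29)=841 ⇒ 842
[q^30] f(1)=1,f(2)=4,f(3)=9,f(5)=25,f(6)=36,f(10)=100,f(15)=225,f(30)=900 ⇒ 1300
d|31:{31,1}  Σf=961+1=962
q^32  k|32↦f(k): 1:1 2:4 4:16 8:64 16:256 32:1024  a_32=1365

850, 651, 850, 820, 1050, 842, 1300, 962, 1365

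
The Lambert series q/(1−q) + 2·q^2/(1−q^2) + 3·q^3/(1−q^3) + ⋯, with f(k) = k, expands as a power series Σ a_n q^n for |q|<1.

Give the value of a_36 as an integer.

a_36 = 91

[q^36] f(1)=1,f(2)=2,f(3)=3,f(4)=4,f(6)=6,f(9)=9,f(12)=12,f(18)=18,f(36)=36 ⇒ 91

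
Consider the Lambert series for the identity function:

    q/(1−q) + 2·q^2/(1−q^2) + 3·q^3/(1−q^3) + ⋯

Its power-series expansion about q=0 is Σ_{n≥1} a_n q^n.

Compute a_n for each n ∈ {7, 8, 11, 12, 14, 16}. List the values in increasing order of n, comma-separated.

8, 15, 12, 28, 24, 31

d|7:{7,1}  Σf=7+1=8
d|8:{8,4,2,1}  Σf=8+4+2+1=15
n=11: 11·1 1·11  f→[11+1]=12
q^12  k|12↦f(k): 1:1 2:2 3:3 4:4 6:6 12:12  a_12=28
q^14  k|14↦f(k): 1:1 2:2 7:7 14:14  a_14=24
[q^16] f(1)=1,f(2)=2,f(4)=4,f(8)=8,f(16)=16 ⇒ 31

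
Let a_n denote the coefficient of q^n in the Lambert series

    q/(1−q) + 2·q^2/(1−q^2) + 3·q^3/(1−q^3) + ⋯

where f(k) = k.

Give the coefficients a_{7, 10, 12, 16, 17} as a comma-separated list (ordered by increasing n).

n=7: 7·1 1·7  f→[7+1]=8
[q^10] f(10)=10,f(5)=5,f(2)=2,f(1)=1 ⇒ 18
q^12  k|12↦f(k): 12:12 6:6 4:4 3:3 2:2 1:1  a_12=28
d|16:{16,8,4,2,1}  Σf=16+8+4+2+1=31
q^17  k|17↦f(k): 17:17 1:1  a_17=18

8, 18, 28, 31, 18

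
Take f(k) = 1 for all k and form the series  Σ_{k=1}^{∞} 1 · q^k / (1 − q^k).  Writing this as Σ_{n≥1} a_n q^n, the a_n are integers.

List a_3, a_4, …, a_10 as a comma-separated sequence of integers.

q^3  k|3↦f(k): 1:1 3:1  a_3=2
n=4: 4·1 2·2 1·4  f→[1+1+1]=3
q^5  k|5↦f(k): 5:1 1:1  a_5=2
[q^6] f(6)=1,f(3)=1,f(2)=1,f(1)=1 ⇒ 4
[q^7] f(1)=1,f(7)=1 ⇒ 2
[q^8] f(8)=1,f(4)=1,f(2)=1,f(1)=1 ⇒ 4
d|9:{9,3,1}  Σf=1+1+1=3
[q^10] f(1)=1,f(2)=1,f(5)=1,f(10)=1 ⇒ 4

2, 3, 2, 4, 2, 4, 3, 4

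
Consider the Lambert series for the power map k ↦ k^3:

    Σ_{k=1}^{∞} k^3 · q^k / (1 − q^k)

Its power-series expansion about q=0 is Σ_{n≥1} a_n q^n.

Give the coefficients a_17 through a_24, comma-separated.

4914, 6813, 6860, 9198, 9632, 11988, 12168, 16380

d|17:{1,17}  Σf=1+4913=4914
n=18: 18·1 9·2 6·3 3·6 2·9 1·18  f→[5832+729+216+27+8+1]=6813
n=19: 1·19 19·1  f→[1+6859]=6860
d|20:{1,2,4,5,10,20}  Σf=1+8+64+125+1000+8000=9198
q^21  k|21↦f(k): 21:9261 7:343 3:27 1:1  a_21=9632
d|22:{22,11,2,1}  Σf=10648+1331+8+1=11988
[q^23] f(1)=1,f(23)=12167 ⇒ 12168
[q^24] f(1)=1,f(2)=8,f(3)=27,f(4)=64,f(6)=216,f(8)=512,f(12)=1728,f(24)=13824 ⇒ 16380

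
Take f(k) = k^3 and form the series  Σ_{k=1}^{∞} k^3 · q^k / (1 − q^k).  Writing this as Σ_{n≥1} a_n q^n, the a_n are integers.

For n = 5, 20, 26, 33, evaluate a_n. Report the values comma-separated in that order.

[q^5] f(1)=1,f(5)=125 ⇒ 126
n=20: 1·20 2·10 4·5 5·4 10·2 20·1  f→[1+8+64+125+1000+8000]=9198
n=26: 26·1 13·2 2·13 1·26  f→[17576+2197+8+1]=19782
q^33  k|33↦f(k): 1:1 3:27 11:1331 33:35937  a_33=37296

126, 9198, 19782, 37296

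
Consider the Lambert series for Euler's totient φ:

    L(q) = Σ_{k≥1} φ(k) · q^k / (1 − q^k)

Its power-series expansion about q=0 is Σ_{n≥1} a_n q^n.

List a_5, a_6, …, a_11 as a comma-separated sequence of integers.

q^5  k|5↦φ(k): 5:4 1:1  a_5=5
q^6  k|6↦φ(k): 1:1 2:1 3:2 6:2  a_6=6
q^7  k|7↦φ(k): 7:6 1:1  a_7=7
[q^8] φ(8)=4,φ(4)=2,φ(2)=1,φ(1)=1 ⇒ 8
[q^9] φ(1)=1,φ(3)=2,φ(9)=6 ⇒ 9
d|10:{1,2,5,10}  Σφ=1+1+4+4=10
n=11: 1·11 11·1  φ→[1+10]=11

5, 6, 7, 8, 9, 10, 11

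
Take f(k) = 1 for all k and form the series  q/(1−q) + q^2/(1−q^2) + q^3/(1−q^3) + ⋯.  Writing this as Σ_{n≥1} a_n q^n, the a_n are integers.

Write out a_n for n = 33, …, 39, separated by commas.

d|33:{33,11,3,1}  Σf=1+1+1+1=4
d|34:{34,17,2,1}  Σf=1+1+1+1=4
d|35:{1,5,7,35}  Σf=1+1+1+1=4
d|36:{1,2,3,4,6,9,12,18,36}  Σf=1+1+1+1+1+1+1+1+1=9
n=37: 37·1 1·37  f→[1+1]=2
[q^38] f(1)=1,f(2)=1,f(19)=1,f(38)=1 ⇒ 4
q^39  k|39↦f(k): 1:1 3:1 13:1 39:1  a_39=4

4, 4, 4, 9, 2, 4, 4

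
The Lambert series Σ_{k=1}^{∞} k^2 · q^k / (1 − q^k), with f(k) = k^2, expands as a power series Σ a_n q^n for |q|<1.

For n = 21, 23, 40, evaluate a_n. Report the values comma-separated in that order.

500, 530, 2210

[q^21] f(1)=1,f(3)=9,f(7)=49,f(21)=441 ⇒ 500
n=23: 1·23 23·1  f→[1+529]=530
[q^40] f(1)=1,f(2)=4,f(4)=16,f(5)=25,f(8)=64,f(10)=100,f(20)=400,f(40)=1600 ⇒ 2210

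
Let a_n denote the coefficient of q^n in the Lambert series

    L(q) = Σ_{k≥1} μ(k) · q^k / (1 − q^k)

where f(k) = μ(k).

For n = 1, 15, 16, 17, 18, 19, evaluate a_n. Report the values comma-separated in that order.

d|1:{1}  Σμ=1=1
n=15: 1·15 3·5 5·3 15·1  μ→[1+(-1)+(-1)+1]=0
[q^16] μ(16)=0,μ(8)=0,μ(4)=0,μ(2)=-1,μ(1)=1 ⇒ 0
q^17  k|17↦μ(k): 17:-1 1:1  a_17=0
q^18  k|18↦μ(k): 1:1 2:-1 3:-1 6:1 9:0 18:0  a_18=0
q^19  k|19↦μ(k): 19:-1 1:1  a_19=0

1, 0, 0, 0, 0, 0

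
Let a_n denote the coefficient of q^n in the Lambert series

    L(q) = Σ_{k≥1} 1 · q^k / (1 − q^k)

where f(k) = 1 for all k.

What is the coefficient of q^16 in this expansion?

[q^16] f(1)=1,f(2)=1,f(4)=1,f(8)=1,f(16)=1 ⇒ 5

a_16 = 5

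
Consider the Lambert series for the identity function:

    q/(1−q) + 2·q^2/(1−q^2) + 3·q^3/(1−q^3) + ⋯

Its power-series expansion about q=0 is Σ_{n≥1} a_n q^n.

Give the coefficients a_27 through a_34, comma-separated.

n=27: 27·1 9·3 3·9 1·27  f→[27+9+3+1]=40
q^28  k|28↦f(k): 1:1 2:2 4:4 7:7 14:14 28:28  a_28=56
n=29: 1·29 29·1  f→[1+29]=30
n=30: 1·30 2·15 3·10 5·6 6·5 10·3 15·2 30·1  f→[1+2+3+5+6+10+15+30]=72
[q^31] f(1)=1,f(31)=31 ⇒ 32
d|32:{1,2,4,8,16,32}  Σf=1+2+4+8+16+32=63
[q^33] f(33)=33,f(11)=11,f(3)=3,f(1)=1 ⇒ 48
n=34: 1·34 2·17 17·2 34·1  f→[1+2+17+34]=54

40, 56, 30, 72, 32, 63, 48, 54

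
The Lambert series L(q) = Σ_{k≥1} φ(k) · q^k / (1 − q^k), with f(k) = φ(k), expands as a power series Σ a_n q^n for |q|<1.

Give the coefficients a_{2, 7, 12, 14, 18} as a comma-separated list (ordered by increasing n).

n=2: 1·2 2·1  φ→[1+1]=2
q^7  k|7↦φ(k): 1:1 7:6  a_7=7
q^12  k|12↦φ(k): 12:4 6:2 4:2 3:2 2:1 1:1  a_12=12
q^14  k|14↦φ(k): 1:1 2:1 7:6 14:6  a_14=14
d|18:{18,9,6,3,2,1}  Σφ=6+6+2+2+1+1=18

2, 7, 12, 14, 18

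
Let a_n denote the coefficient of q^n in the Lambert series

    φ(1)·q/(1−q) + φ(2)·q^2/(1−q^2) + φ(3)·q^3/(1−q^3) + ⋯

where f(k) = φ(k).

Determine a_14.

d|14:{1,2,7,14}  Σφ=1+1+6+6=14

a_14 = 14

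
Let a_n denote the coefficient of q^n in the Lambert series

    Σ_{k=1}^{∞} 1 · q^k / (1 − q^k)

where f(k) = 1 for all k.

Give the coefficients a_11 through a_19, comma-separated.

d|11:{1,11}  Σf=1+1=2
d|12:{1,2,3,4,6,12}  Σf=1+1+1+1+1+1=6
[q^13] f(13)=1,f(1)=1 ⇒ 2
[q^14] f(14)=1,f(7)=1,f(2)=1,f(1)=1 ⇒ 4
n=15: 15·1 5·3 3·5 1·15  f→[1+1+1+1]=4
q^16  k|16↦f(k): 1:1 2:1 4:1 8:1 16:1  a_16=5
[q^17] f(17)=1,f(1)=1 ⇒ 2
n=18: 1·18 2·9 3·6 6·3 9·2 18·1  f→[1+1+1+1+1+1]=6
[q^19] f(1)=1,f(19)=1 ⇒ 2

2, 6, 2, 4, 4, 5, 2, 6, 2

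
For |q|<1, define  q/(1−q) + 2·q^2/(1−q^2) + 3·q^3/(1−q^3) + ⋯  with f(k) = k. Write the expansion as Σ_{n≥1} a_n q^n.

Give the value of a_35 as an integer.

[q^35] f(35)=35,f(7)=7,f(5)=5,f(1)=1 ⇒ 48

a_35 = 48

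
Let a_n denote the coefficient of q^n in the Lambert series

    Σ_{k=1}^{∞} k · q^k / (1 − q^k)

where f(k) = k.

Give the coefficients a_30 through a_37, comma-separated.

d|30:{1,2,3,5,6,10,15,30}  Σf=1+2+3+5+6+10+15+30=72
n=31: 31·1 1·31  f→[31+1]=32
[q^32] f(32)=32,f(16)=16,f(8)=8,f(4)=4,f(2)=2,f(1)=1 ⇒ 63
d|33:{33,11,3,1}  Σf=33+11+3+1=48
q^34  k|34↦f(k): 1:1 2:2 17:17 34:34  a_34=54
[q^35] f(1)=1,f(5)=5,f(7)=7,f(35)=35 ⇒ 48
d|36:{1,2,3,4,6,9,12,18,36}  Σf=1+2+3+4+6+9+12+18+36=91
q^37  k|37↦f(k): 37:37 1:1  a_37=38

72, 32, 63, 48, 54, 48, 91, 38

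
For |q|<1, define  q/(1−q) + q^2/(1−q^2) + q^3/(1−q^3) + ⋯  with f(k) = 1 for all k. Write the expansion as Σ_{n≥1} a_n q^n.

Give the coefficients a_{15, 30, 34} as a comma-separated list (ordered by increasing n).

4, 8, 4

q^15  k|15↦f(k): 15:1 5:1 3:1 1:1  a_15=4
q^30  k|30↦f(k): 1:1 2:1 3:1 5:1 6:1 10:1 15:1 30:1  a_30=8
[q^34] f(34)=1,f(17)=1,f(2)=1,f(1)=1 ⇒ 4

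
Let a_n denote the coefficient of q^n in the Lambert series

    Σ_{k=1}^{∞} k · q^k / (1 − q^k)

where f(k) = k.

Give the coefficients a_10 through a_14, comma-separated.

[q^10] f(1)=1,f(2)=2,f(5)=5,f(10)=10 ⇒ 18
d|11:{11,1}  Σf=11+1=12
d|12:{1,2,3,4,6,12}  Σf=1+2+3+4+6+12=28
[q^13] f(1)=1,f(13)=13 ⇒ 14
q^14  k|14↦f(k): 1:1 2:2 7:7 14:14  a_14=24

18, 12, 28, 14, 24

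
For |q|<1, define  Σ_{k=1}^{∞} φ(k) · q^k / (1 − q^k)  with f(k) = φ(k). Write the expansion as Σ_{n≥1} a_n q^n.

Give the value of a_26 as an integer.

[q^26] φ(26)=12,φ(13)=12,φ(2)=1,φ(1)=1 ⇒ 26

a_26 = 26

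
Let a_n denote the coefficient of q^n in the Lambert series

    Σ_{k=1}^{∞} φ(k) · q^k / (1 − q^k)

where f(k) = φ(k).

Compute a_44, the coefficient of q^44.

[q^44] φ(44)=20,φ(22)=10,φ(11)=10,φ(4)=2,φ(2)=1,φ(1)=1 ⇒ 44

a_44 = 44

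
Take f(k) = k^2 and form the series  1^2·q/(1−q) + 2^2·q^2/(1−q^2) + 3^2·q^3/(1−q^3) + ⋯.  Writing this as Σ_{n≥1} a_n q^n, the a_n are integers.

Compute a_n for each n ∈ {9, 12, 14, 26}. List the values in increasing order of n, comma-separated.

91, 210, 250, 850

q^9  k|9↦f(k): 9:81 3:9 1:1  a_9=91
n=12: 1·12 2·6 3·4 4·3 6·2 12·1  f→[1+4+9+16+36+144]=210
d|14:{1,2,7,14}  Σf=1+4+49+196=250
q^26  k|26↦f(k): 26:676 13:169 2:4 1:1  a_26=850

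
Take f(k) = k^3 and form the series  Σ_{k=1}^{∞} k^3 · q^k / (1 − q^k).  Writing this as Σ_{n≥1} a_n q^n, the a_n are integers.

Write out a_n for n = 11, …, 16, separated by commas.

1332, 2044, 2198, 3096, 3528, 4681

n=11: 1·11 11·1  f→[1+1331]=1332
[q^12] f(1)=1,f(2)=8,f(3)=27,f(4)=64,f(6)=216,f(12)=1728 ⇒ 2044
n=13: 1·13 13·1  f→[1+2197]=2198
[q^14] f(1)=1,f(2)=8,f(7)=343,f(14)=2744 ⇒ 3096
d|15:{15,5,3,1}  Σf=3375+125+27+1=3528
n=16: 1·16 2·8 4·4 8·2 16·1  f→[1+8+64+512+4096]=4681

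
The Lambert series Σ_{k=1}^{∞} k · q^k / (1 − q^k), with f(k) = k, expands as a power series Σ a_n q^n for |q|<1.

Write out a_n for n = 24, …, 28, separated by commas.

60, 31, 42, 40, 56

[q^24] f(1)=1,f(2)=2,f(3)=3,f(4)=4,f(6)=6,f(8)=8,f(12)=12,f(24)=24 ⇒ 60
[q^25] f(25)=25,f(5)=5,f(1)=1 ⇒ 31
n=26: 1·26 2·13 13·2 26·1  f→[1+2+13+26]=42
[q^27] f(1)=1,f(3)=3,f(9)=9,f(27)=27 ⇒ 40
n=28: 1·28 2·14 4·7 7·4 14·2 28·1  f→[1+2+4+7+14+28]=56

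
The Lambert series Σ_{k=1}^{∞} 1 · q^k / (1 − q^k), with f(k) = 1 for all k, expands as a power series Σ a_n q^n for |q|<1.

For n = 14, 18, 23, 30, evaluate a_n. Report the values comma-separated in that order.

4, 6, 2, 8

q^14  k|14↦f(k): 14:1 7:1 2:1 1:1  a_14=4
d|18:{1,2,3,6,9,18}  Σf=1+1+1+1+1+1=6
q^23  k|23↦f(k): 1:1 23:1  a_23=2
q^30  k|30↦f(k): 1:1 2:1 3:1 5:1 6:1 10:1 15:1 30:1  a_30=8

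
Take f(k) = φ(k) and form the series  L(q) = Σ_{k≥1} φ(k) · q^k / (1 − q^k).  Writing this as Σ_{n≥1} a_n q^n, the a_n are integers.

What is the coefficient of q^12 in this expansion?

d|12:{1,2,3,4,6,12}  Σφ=1+1+2+2+2+4=12

a_12 = 12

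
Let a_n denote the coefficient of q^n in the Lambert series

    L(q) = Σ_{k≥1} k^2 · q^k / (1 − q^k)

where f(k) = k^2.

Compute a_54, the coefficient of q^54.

[q^54] f(54)=2916,f(27)=729,f(18)=324,f(9)=81,f(6)=36,f(3)=9,f(2)=4,f(1)=1 ⇒ 4100

a_54 = 4100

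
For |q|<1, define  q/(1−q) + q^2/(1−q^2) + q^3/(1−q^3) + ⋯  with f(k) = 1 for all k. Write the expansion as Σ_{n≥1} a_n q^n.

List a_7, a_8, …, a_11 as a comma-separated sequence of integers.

2, 4, 3, 4, 2

q^7  k|7↦f(k): 7:1 1:1  a_7=2
q^8  k|8↦f(k): 8:1 4:1 2:1 1:1  a_8=4
n=9: 9·1 3·3 1·9  f→[1+1+1]=3
[q^10] f(1)=1,f(2)=1,f(5)=1,f(10)=1 ⇒ 4
d|11:{1,11}  Σf=1+1=2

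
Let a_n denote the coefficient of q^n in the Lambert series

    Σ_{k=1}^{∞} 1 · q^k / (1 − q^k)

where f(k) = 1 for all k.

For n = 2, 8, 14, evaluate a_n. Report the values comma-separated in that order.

n=2: 1·2 2·1  f→[1+1]=2
n=8: 8·1 4·2 2·4 1·8  f→[1+1+1+1]=4
n=14: 14·1 7·2 2·7 1·14  f→[1+1+1+1]=4

2, 4, 4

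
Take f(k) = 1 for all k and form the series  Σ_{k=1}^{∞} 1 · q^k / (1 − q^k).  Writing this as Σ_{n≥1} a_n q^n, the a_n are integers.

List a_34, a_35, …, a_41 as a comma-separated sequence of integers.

[q^34] f(34)=1,f(17)=1,f(2)=1,f(1)=1 ⇒ 4
n=35: 35·1 7·5 5·7 1·35  f→[1+1+1+1]=4
[q^36] f(36)=1,f(18)=1,f(12)=1,f(9)=1,f(6)=1,f(4)=1,f(3)=1,f(2)=1,f(1)=1 ⇒ 9
d|37:{1,37}  Σf=1+1=2
n=38: 1·38 2·19 19·2 38·1  f→[1+1+1+1]=4
n=39: 39·1 13·3 3·13 1·39  f→[1+1+1+1]=4
q^40  k|40↦f(k): 40:1 20:1 10:1 8:1 5:1 4:1 2:1 1:1  a_40=8
d|41:{41,1}  Σf=1+1=2

4, 4, 9, 2, 4, 4, 8, 2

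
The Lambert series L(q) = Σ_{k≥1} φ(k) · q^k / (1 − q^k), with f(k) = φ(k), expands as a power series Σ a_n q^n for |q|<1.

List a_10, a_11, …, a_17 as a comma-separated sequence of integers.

q^10  k|10↦φ(k): 10:4 5:4 2:1 1:1  a_10=10
n=11: 1·11 11·1  φ→[1+10]=11
[q^12] φ(12)=4,φ(6)=2,φ(4)=2,φ(3)=2,φ(2)=1,φ(1)=1 ⇒ 12
n=13: 13·1 1·13  φ→[12+1]=13
d|14:{14,7,2,1}  Σφ=6+6+1+1=14
q^15  k|15↦φ(k): 15:8 5:4 3:2 1:1  a_15=15
n=16: 16·1 8·2 4·4 2·8 1·16  φ→[8+4+2+1+1]=16
q^17  k|17↦φ(k): 17:16 1:1  a_17=17

10, 11, 12, 13, 14, 15, 16, 17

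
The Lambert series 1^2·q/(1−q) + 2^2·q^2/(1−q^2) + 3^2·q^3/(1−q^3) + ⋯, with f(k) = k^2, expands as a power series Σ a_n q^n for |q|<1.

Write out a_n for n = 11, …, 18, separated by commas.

n=11: 1·11 11·1  f→[1+121]=122
[q^12] f(12)=144,f(6)=36,f(4)=16,f(3)=9,f(2)=4,f(1)=1 ⇒ 210
[q^13] f(13)=169,f(1)=1 ⇒ 170
d|14:{1,2,7,14}  Σf=1+4+49+196=250
q^15  k|15↦f(k): 15:225 5:25 3:9 1:1  a_15=260
q^16  k|16↦f(k): 1:1 2:4 4:16 8:64 16:256  a_16=341
d|17:{1,17}  Σf=1+289=290
n=18: 1·18 2·9 3·6 6·3 9·2 18·1  f→[1+4+9+36+81+324]=455

122, 210, 170, 250, 260, 341, 290, 455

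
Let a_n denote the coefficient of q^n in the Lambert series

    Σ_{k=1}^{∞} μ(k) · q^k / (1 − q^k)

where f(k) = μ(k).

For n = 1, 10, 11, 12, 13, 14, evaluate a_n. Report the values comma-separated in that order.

1, 0, 0, 0, 0, 0

q^1  k|1↦μ(k): 1:1  a_1=1
d|10:{1,2,5,10}  Σμ=1+(-1)+(-1)+1=0
[q^11] μ(1)=1,μ(11)=-1 ⇒ 0
n=12: 12·1 6·2 4·3 3·4 2·6 1·12  μ→[0+1+0+(-1)+(-1)+1]=0
q^13  k|13↦μ(k): 1:1 13:-1  a_13=0
[q^14] μ(14)=1,μ(7)=-1,μ(2)=-1,μ(1)=1 ⇒ 0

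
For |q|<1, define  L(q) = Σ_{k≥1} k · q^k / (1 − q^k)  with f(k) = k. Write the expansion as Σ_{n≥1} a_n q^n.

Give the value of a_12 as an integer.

a_12 = 28

d|12:{12,6,4,3,2,1}  Σf=12+6+4+3+2+1=28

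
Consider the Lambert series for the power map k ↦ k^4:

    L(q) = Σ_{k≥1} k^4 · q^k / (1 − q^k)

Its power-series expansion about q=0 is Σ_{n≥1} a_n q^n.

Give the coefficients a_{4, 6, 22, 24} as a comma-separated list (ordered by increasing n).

n=4: 1·4 2·2 4·1  f→[1+16+256]=273
d|6:{6,3,2,1}  Σf=1296+81+16+1=1394
n=22: 1·22 2·11 11·2 22·1  f→[1+16+14641+234256]=248914
q^24  k|24↦f(k): 1:1 2:16 3:81 4:256 6:1296 8:4096 12:20736 24:331776  a_24=358258

273, 1394, 248914, 358258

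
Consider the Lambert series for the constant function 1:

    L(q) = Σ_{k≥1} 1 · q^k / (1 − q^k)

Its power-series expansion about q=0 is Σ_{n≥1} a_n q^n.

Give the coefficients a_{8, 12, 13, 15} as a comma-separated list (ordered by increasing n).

4, 6, 2, 4

[q^8] f(1)=1,f(2)=1,f(4)=1,f(8)=1 ⇒ 4
q^12  k|12↦f(k): 1:1 2:1 3:1 4:1 6:1 12:1  a_12=6
d|13:{13,1}  Σf=1+1=2
n=15: 15·1 5·3 3·5 1·15  f→[1+1+1+1]=4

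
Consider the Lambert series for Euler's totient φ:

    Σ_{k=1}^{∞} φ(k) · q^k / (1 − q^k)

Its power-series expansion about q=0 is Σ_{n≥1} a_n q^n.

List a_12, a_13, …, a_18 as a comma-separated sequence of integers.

[q^12] φ(12)=4,φ(6)=2,φ(4)=2,φ(3)=2,φ(2)=1,φ(1)=1 ⇒ 12
d|13:{13,1}  Σφ=12+1=13
[q^14] φ(14)=6,φ(7)=6,φ(2)=1,φ(1)=1 ⇒ 14
d|15:{1,3,5,15}  Σφ=1+2+4+8=15
q^16  k|16↦φ(k): 1:1 2:1 4:2 8:4 16:8  a_16=16
[q^17] φ(1)=1,φ(17)=16 ⇒ 17
q^18  k|18↦φ(k): 1:1 2:1 3:2 6:2 9:6 18:6  a_18=18

12, 13, 14, 15, 16, 17, 18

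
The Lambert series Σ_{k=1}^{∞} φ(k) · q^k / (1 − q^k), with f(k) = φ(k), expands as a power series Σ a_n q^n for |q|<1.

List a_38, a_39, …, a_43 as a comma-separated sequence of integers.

q^38  k|38↦φ(k): 1:1 2:1 19:18 38:18  a_38=38
q^39  k|39↦φ(k): 39:24 13:12 3:2 1:1  a_39=39
q^40  k|40↦φ(k): 40:16 20:8 10:4 8:4 5:4 4:2 2:1 1:1  a_40=40
q^41  k|41↦φ(k): 1:1 41:40  a_41=41
[q^42] φ(1)=1,φ(2)=1,φ(3)=2,φ(6)=2,φ(7)=6,φ(14)=6,φ(21)=12,φ(42)=12 ⇒ 42
[q^43] φ(1)=1,φ(43)=42 ⇒ 43

38, 39, 40, 41, 42, 43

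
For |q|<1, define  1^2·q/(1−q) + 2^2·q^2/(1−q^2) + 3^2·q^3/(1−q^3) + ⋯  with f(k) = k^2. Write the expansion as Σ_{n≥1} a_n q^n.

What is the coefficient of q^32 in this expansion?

n=32: 32·1 16·2 8·4 4·8 2·16 1·32  f→[1024+256+64+16+4+1]=1365

a_32 = 1365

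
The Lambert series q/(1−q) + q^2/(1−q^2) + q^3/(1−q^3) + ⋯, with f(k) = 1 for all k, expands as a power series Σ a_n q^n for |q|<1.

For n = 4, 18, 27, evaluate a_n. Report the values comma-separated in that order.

q^4  k|4↦f(k): 4:1 2:1 1:1  a_4=3
[q^18] f(1)=1,f(2)=1,f(3)=1,f(6)=1,f(9)=1,f(18)=1 ⇒ 6
q^27  k|27↦f(k): 1:1 3:1 9:1 27:1  a_27=4

3, 6, 4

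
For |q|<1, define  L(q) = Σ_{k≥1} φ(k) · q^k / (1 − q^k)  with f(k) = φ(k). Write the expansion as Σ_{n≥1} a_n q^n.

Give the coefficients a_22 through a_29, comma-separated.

q^22  k|22↦φ(k): 22:10 11:10 2:1 1:1  a_22=22
[q^23] φ(23)=22,φ(1)=1 ⇒ 23
[q^24] φ(24)=8,φ(12)=4,φ(8)=4,φ(6)=2,φ(4)=2,φ(3)=2,φ(2)=1,φ(1)=1 ⇒ 24
d|25:{25,5,1}  Σφ=20+4+1=25
d|26:{26,13,2,1}  Σφ=12+12+1+1=26
[q^27] φ(1)=1,φ(3)=2,φ(9)=6,φ(27)=18 ⇒ 27
n=28: 28·1 14·2 7·4 4·7 2·14 1·28  φ→[12+6+6+2+1+1]=28
q^29  k|29↦φ(k): 1:1 29:28  a_29=29

22, 23, 24, 25, 26, 27, 28, 29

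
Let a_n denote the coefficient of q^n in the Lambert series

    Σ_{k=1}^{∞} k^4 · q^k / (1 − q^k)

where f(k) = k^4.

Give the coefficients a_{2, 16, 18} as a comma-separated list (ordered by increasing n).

d|2:{2,1}  Σf=16+1=17
[q^16] f(16)=65536,f(8)=4096,f(4)=256,f(2)=16,f(1)=1 ⇒ 69905
d|18:{18,9,6,3,2,1}  Σf=104976+6561+1296+81+16+1=112931

17, 69905, 112931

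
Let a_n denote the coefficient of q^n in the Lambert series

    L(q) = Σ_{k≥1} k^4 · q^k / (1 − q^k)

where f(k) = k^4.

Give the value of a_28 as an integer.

n=28: 28·1 14·2 7·4 4·7 2·14 1·28  f→[614656+38416+2401+256+16+1]=655746

a_28 = 655746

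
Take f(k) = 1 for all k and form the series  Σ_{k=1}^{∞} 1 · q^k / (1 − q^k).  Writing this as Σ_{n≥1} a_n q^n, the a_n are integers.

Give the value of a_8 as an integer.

n=8: 1·8 2·4 4·2 8·1  f→[1+1+1+1]=4

a_8 = 4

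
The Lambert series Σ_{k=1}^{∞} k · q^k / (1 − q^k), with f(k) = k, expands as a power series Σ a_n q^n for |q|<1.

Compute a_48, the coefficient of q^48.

a_48 = 124

q^48  k|48↦f(k): 1:1 2:2 3:3 4:4 6:6 8:8 12:12 16:16 24:24 48:48  a_48=124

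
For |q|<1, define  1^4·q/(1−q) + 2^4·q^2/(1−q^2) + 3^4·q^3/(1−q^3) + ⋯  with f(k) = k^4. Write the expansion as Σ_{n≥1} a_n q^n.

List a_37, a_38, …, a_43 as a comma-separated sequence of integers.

n=37: 37·1 1·37  f→[1874161+1]=1874162
d|38:{38,19,2,1}  Σf=2085136+130321+16+1=2215474
n=39: 1·39 3·13 13·3 39·1  f→[1+81+28561+2313441]=2342084
n=40: 40·1 20·2 10·4 8·5 5·8 4·10 2·20 1·40  f→[2560000+160000+10000+4096+625+256+16+1]=2734994
d|41:{1,41}  Σf=1+2825761=2825762
q^42  k|42↦f(k): 42:3111696 21:194481 14:38416 7:2401 6:1296 3:81 2:16 1:1  a_42=3348388
d|43:{43,1}  Σf=3418801+1=3418802

1874162, 2215474, 2342084, 2734994, 2825762, 3348388, 3418802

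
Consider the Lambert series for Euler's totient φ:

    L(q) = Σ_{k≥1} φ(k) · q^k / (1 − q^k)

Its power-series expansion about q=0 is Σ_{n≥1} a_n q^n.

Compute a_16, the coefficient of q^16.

[q^16] φ(16)=8,φ(8)=4,φ(4)=2,φ(2)=1,φ(1)=1 ⇒ 16

a_16 = 16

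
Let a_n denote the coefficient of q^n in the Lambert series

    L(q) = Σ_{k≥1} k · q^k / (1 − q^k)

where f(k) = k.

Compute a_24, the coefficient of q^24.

a_24 = 60

q^24  k|24↦f(k): 24:24 12:12 8:8 6:6 4:4 3:3 2:2 1:1  a_24=60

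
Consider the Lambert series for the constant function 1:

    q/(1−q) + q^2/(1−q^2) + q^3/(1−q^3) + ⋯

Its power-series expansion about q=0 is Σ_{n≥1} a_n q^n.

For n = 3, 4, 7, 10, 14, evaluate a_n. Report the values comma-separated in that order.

q^3  k|3↦f(k): 1:1 3:1  a_3=2
q^4  k|4↦f(k): 4:1 2:1 1:1  a_4=3
n=7: 7·1 1·7  f→[1+1]=2
d|10:{1,2,5,10}  Σf=1+1+1+1=4
d|14:{14,7,2,1}  Σf=1+1+1+1=4

2, 3, 2, 4, 4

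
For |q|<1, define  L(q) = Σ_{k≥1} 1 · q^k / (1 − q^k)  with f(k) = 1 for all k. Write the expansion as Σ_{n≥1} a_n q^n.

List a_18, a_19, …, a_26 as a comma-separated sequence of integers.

q^18  k|18↦f(k): 18:1 9:1 6:1 3:1 2:1 1:1  a_18=6
q^19  k|19↦f(k): 1:1 19:1  a_19=2
d|20:{20,10,5,4,2,1}  Σf=1+1+1+1+1+1=6
q^21  k|21↦f(k): 1:1 3:1 7:1 21:1  a_21=4
n=22: 22·1 11·2 2·11 1·22  f→[1+1+1+1]=4
q^23  k|23↦f(k): 23:1 1:1  a_23=2
q^24  k|24↦f(k): 24:1 12:1 8:1 6:1 4:1 3:1 2:1 1:1  a_24=8
q^25  k|25↦f(k): 25:1 5:1 1:1  a_25=3
d|26:{1,2,13,26}  Σf=1+1+1+1=4

6, 2, 6, 4, 4, 2, 8, 3, 4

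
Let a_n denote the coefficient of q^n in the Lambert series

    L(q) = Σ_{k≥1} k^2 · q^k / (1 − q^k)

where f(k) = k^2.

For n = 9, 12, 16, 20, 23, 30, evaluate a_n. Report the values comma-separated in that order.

d|9:{1,3,9}  Σf=1+9+81=91
d|12:{1,2,3,4,6,12}  Σf=1+4+9+16+36+144=210
n=16: 16·1 8·2 4·4 2·8 1·16  f→[256+64+16+4+1]=341
q^20  k|20↦f(k): 1:1 2:4 4:16 5:25 10:100 20:400  a_20=546
n=23: 23·1 1·23  f→[529+1]=530
n=30: 1·30 2·15 3·10 5·6 6·5 10·3 15·2 30·1  f→[1+4+9+25+36+100+225+900]=1300

91, 210, 341, 546, 530, 1300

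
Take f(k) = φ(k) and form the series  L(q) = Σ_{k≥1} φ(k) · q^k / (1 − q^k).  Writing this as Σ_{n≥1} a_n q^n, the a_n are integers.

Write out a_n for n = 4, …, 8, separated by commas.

d|4:{4,2,1}  Σφ=2+1+1=4
d|5:{1,5}  Σφ=1+4=5
q^6  k|6↦φ(k): 1:1 2:1 3:2 6:2  a_6=6
[q^7] φ(1)=1,φ(7)=6 ⇒ 7
[q^8] φ(8)=4,φ(4)=2,φ(2)=1,φ(1)=1 ⇒ 8

4, 5, 6, 7, 8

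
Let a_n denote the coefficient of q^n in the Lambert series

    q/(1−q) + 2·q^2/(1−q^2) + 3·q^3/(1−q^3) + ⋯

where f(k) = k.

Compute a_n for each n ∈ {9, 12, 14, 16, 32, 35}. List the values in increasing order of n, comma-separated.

n=9: 1·9 3·3 9·1  f→[1+3+9]=13
n=12: 1·12 2·6 3·4 4·3 6·2 12·1  f→[1+2+3+4+6+12]=28
n=14: 1·14 2·7 7·2 14·1  f→[1+2+7+14]=24
d|16:{1,2,4,8,16}  Σf=1+2+4+8+16=31
q^32  k|32↦f(k): 32:32 16:16 8:8 4:4 2:2 1:1  a_32=63
d|35:{35,7,5,1}  Σf=35+7+5+1=48

13, 28, 24, 31, 63, 48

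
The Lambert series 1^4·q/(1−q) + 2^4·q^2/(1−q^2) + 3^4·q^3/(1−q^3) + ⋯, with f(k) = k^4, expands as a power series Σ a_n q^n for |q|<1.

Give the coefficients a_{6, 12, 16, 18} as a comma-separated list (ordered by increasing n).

1394, 22386, 69905, 112931

d|6:{1,2,3,6}  Σf=1+16+81+1296=1394
[q^12] f(12)=20736,f(6)=1296,f(4)=256,f(3)=81,f(2)=16,f(1)=1 ⇒ 22386
n=16: 1·16 2·8 4·4 8·2 16·1  f→[1+16+256+4096+65536]=69905
d|18:{1,2,3,6,9,18}  Σf=1+16+81+1296+6561+104976=112931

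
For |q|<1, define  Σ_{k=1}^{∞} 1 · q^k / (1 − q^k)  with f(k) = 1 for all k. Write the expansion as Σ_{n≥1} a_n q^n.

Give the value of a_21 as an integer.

a_21 = 4

q^21  k|21↦f(k): 21:1 7:1 3:1 1:1  a_21=4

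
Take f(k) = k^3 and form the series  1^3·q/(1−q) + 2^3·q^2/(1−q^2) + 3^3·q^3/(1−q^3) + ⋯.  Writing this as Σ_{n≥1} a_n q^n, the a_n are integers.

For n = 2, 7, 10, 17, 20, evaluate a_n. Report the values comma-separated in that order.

q^2  k|2↦f(k): 1:1 2:8  a_2=9
n=7: 1·7 7·1  f→[1+343]=344
q^10  k|10↦f(k): 1:1 2:8 5:125 10:1000  a_10=1134
[q^17] f(17)=4913,f(1)=1 ⇒ 4914
[q^20] f(20)=8000,f(10)=1000,f(5)=125,f(4)=64,f(2)=8,f(1)=1 ⇒ 9198

9, 344, 1134, 4914, 9198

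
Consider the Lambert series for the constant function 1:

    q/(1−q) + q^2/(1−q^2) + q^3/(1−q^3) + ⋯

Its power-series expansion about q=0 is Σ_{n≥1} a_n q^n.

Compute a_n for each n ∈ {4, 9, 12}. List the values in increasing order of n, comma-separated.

3, 3, 6

q^4  k|4↦f(k): 4:1 2:1 1:1  a_4=3
n=9: 1·9 3·3 9·1  f→[1+1+1]=3
[q^12] f(1)=1,f(2)=1,f(3)=1,f(4)=1,f(6)=1,f(12)=1 ⇒ 6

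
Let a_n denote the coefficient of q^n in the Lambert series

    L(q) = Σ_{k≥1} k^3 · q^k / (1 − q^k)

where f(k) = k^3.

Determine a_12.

a_12 = 2044

q^12  k|12↦f(k): 12:1728 6:216 4:64 3:27 2:8 1:1  a_12=2044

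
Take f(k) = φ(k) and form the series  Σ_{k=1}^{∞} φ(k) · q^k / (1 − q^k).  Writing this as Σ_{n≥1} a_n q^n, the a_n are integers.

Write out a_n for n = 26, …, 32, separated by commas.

[q^26] φ(26)=12,φ(13)=12,φ(2)=1,φ(1)=1 ⇒ 26
n=27: 1·27 3·9 9·3 27·1  φ→[1+2+6+18]=27
d|28:{28,14,7,4,2,1}  Σφ=12+6+6+2+1+1=28
n=29: 1·29 29·1  φ→[1+28]=29
[q^30] φ(30)=8,φ(15)=8,φ(10)=4,φ(6)=2,φ(5)=4,φ(3)=2,φ(2)=1,φ(1)=1 ⇒ 30
q^31  k|31↦φ(k): 1:1 31:30  a_31=31
[q^32] φ(1)=1,φ(2)=1,φ(4)=2,φ(8)=4,φ(16)=8,φ(32)=16 ⇒ 32

26, 27, 28, 29, 30, 31, 32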